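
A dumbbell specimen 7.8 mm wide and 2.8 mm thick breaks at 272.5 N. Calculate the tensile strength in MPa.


Area = width * thickness = 7.8 * 2.8 = 21.84 mm^2
TS = force / area = 272.5 / 21.84 = 12.48 MPa

12.48 MPa


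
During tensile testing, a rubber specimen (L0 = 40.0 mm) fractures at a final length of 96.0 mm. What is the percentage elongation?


Elongation = (Lf - L0) / L0 * 100
= (96.0 - 40.0) / 40.0 * 100
= 56.0 / 40.0 * 100
= 140.0%

140.0%


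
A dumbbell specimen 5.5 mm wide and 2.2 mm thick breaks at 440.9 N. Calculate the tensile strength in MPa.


Area = width * thickness = 5.5 * 2.2 = 12.1 mm^2
TS = force / area = 440.9 / 12.1 = 36.44 MPa

36.44 MPa


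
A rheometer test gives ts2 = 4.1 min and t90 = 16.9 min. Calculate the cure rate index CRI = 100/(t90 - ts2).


CRI = 100 / (t90 - ts2)
= 100 / (16.9 - 4.1)
= 100 / 12.8
= 7.81 min^-1

7.81 min^-1


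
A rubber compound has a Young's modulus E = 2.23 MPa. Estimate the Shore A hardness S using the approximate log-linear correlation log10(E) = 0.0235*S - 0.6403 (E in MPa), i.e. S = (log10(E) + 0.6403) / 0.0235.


log10(E) = 0.0235*S - 0.6403  =>  S = (log10(E) + 0.6403) / 0.0235
log10(2.23) = 0.348305
S = (0.348305 + 0.6403) / 0.0235 = 0.988605 / 0.0235
S = 42.1

Shore A = 42.1


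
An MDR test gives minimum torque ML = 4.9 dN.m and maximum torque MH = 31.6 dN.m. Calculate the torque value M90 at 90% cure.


M90 = ML + 0.9 * (MH - ML)
M90 = 4.9 + 0.9 * (31.6 - 4.9)
M90 = 4.9 + 0.9 * 26.7
M90 = 28.93 dN.m

28.93 dN.m


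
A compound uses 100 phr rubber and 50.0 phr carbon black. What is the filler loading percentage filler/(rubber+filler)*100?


Filler % = filler / (rubber + filler) * 100
= 50.0 / (100 + 50.0) * 100
= 50.0 / 150.0 * 100
= 33.33%

33.33%


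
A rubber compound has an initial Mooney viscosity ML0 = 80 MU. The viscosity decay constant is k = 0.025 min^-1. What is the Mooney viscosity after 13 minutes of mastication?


ML = ML0 * exp(-k * t)
ML = 80 * exp(-0.025 * 13)
ML = 80 * 0.7225
ML = 57.8 MU

57.8 MU


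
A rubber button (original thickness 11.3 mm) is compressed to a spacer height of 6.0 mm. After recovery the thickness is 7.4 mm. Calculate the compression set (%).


CS = (t0 - recovered) / (t0 - ts) * 100
= (11.3 - 7.4) / (11.3 - 6.0) * 100
= 3.9 / 5.3 * 100
= 73.6%

73.6%


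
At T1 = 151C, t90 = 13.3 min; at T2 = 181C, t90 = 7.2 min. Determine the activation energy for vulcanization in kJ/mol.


T1 = 424.15 K, T2 = 454.15 K
1/T1 - 1/T2 = 1.5574e-04
ln(t1/t2) = ln(13.3/7.2) = 0.6137
Ea = 8.314 * 0.6137 / 1.5574e-04 = 32760.5855 J/mol
Ea = 32.76 kJ/mol

32.76 kJ/mol


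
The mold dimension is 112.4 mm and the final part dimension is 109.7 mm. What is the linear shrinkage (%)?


Shrinkage = (mold - part) / mold * 100
= (112.4 - 109.7) / 112.4 * 100
= 2.7 / 112.4 * 100
= 2.4%

2.4%


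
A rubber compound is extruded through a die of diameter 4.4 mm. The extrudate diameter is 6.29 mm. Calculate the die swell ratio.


Die swell ratio = D_extrudate / D_die
= 6.29 / 4.4
= 1.43

Die swell = 1.43


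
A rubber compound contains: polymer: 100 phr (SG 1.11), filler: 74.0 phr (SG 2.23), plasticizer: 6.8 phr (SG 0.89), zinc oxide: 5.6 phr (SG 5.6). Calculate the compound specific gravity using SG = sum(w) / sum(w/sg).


Sum of weights = 186.4
Volume contributions:
  polymer: 100/1.11 = 90.0901
  filler: 74.0/2.23 = 33.1839
  plasticizer: 6.8/0.89 = 7.6404
  zinc oxide: 5.6/5.6 = 1.0000
Sum of volumes = 131.9144
SG = 186.4 / 131.9144 = 1.413

SG = 1.413


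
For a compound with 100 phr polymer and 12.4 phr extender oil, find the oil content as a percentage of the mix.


Oil % = oil / (100 + oil) * 100
= 12.4 / (100 + 12.4) * 100
= 12.4 / 112.4 * 100
= 11.03%

11.03%


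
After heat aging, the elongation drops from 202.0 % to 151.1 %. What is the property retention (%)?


Retention = aged / original * 100
= 151.1 / 202.0 * 100
= 74.8%

74.8%


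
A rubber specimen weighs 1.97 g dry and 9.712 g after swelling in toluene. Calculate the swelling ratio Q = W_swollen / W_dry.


Q = W_swollen / W_dry
Q = 9.712 / 1.97
Q = 4.93

Q = 4.93


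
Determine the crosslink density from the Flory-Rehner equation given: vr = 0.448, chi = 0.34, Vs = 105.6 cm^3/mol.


ln(1 - vr) = ln(1 - 0.448) = -0.5942
Numerator = -((-0.5942) + 0.448 + 0.34 * 0.448^2) = 0.0780
Denominator = 105.6 * (0.448^(1/3) - 0.448/2) = 57.1478
nu = 0.0780 / 57.1478 = 0.0014 mol/cm^3

0.0014 mol/cm^3


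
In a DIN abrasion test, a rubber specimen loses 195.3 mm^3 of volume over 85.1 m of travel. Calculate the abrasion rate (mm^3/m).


Rate = volume_loss / distance
= 195.3 / 85.1
= 2.295 mm^3/m

2.295 mm^3/m


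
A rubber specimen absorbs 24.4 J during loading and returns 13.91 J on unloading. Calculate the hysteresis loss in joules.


Hysteresis loss = loading - unloading
= 24.4 - 13.91
= 10.49 J

10.49 J


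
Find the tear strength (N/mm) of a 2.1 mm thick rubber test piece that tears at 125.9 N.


Tear strength = force / thickness
= 125.9 / 2.1
= 59.95 N/mm

59.95 N/mm


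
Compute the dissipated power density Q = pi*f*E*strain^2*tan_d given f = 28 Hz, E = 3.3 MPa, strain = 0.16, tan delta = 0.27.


Q = pi * f * E * strain^2 * tan_d
= pi * 28 * 3.3 * 0.16^2 * 0.27
= pi * 28 * 3.3 * 0.0256 * 0.27
= 2.0064

Q = 2.0064


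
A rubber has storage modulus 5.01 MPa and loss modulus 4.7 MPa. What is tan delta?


tan delta = E'' / E'
= 4.7 / 5.01
= 0.9381

tan delta = 0.9381


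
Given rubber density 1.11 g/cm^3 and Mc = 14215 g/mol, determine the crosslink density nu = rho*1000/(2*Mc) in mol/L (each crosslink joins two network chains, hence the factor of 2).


nu = rho * 1000 / (2 * Mc)
nu = 1.11 * 1000 / (2 * 14215)
nu = 1110.0 / 28430
nu = 0.0390 mol/L

0.0390 mol/L


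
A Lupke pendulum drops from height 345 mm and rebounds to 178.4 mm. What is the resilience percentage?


Resilience = h_rebound / h_drop * 100
= 178.4 / 345 * 100
= 51.7%

51.7%


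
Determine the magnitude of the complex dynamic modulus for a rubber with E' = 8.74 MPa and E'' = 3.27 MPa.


|E*| = sqrt(E'^2 + E''^2)
= sqrt(8.74^2 + 3.27^2)
= sqrt(76.3876 + 10.6929)
= 9.332 MPa

9.332 MPa


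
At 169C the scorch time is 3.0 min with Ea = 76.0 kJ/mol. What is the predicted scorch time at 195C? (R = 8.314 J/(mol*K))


Convert temperatures: T1 = 169 + 273.15 = 442.15 K, T2 = 195 + 273.15 = 468.15 K
ts2_new = 3.0 * exp(76000 / 8.314 * (1/468.15 - 1/442.15))
1/T2 - 1/T1 = -1.2561e-04
ts2_new = 0.95 min

0.95 min


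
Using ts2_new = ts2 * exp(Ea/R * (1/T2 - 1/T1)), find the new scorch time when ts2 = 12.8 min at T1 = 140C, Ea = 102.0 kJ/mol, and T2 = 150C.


Convert temperatures: T1 = 140 + 273.15 = 413.15 K, T2 = 150 + 273.15 = 423.15 K
ts2_new = 12.8 * exp(102000 / 8.314 * (1/423.15 - 1/413.15))
1/T2 - 1/T1 = -5.7200e-05
ts2_new = 6.35 min

6.35 min


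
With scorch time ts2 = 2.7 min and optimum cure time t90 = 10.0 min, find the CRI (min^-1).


CRI = 100 / (t90 - ts2)
= 100 / (10.0 - 2.7)
= 100 / 7.3
= 13.7 min^-1

13.7 min^-1


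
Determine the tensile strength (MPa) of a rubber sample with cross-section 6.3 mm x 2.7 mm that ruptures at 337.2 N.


Area = width * thickness = 6.3 * 2.7 = 17.01 mm^2
TS = force / area = 337.2 / 17.01 = 19.82 MPa

19.82 MPa


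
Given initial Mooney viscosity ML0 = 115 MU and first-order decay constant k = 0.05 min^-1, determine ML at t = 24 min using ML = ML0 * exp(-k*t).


ML = ML0 * exp(-k * t)
ML = 115 * exp(-0.05 * 24)
ML = 115 * 0.3012
ML = 34.64 MU

34.64 MU


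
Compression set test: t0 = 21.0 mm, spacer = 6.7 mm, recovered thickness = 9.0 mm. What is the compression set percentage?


CS = (t0 - recovered) / (t0 - ts) * 100
= (21.0 - 9.0) / (21.0 - 6.7) * 100
= 12.0 / 14.3 * 100
= 83.9%

83.9%


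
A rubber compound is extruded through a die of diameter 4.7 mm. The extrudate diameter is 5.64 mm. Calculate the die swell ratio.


Die swell ratio = D_extrudate / D_die
= 5.64 / 4.7
= 1.2

Die swell = 1.2


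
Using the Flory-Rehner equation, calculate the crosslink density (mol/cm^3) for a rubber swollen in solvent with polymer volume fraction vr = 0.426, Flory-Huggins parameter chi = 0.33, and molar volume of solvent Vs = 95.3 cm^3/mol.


ln(1 - vr) = ln(1 - 0.426) = -0.5551
Numerator = -((-0.5551) + 0.426 + 0.33 * 0.426^2) = 0.0692
Denominator = 95.3 * (0.426^(1/3) - 0.426/2) = 51.4083
nu = 0.0692 / 51.4083 = 0.0013 mol/cm^3

0.0013 mol/cm^3


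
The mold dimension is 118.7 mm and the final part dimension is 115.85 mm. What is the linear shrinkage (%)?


Shrinkage = (mold - part) / mold * 100
= (118.7 - 115.85) / 118.7 * 100
= 2.85 / 118.7 * 100
= 2.4%

2.4%


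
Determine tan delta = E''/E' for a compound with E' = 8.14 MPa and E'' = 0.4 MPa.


tan delta = E'' / E'
= 0.4 / 8.14
= 0.0491

tan delta = 0.0491


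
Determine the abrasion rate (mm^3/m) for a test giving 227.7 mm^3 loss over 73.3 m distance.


Rate = volume_loss / distance
= 227.7 / 73.3
= 3.106 mm^3/m

3.106 mm^3/m


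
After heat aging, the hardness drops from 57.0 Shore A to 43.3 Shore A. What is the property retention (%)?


Retention = aged / original * 100
= 43.3 / 57.0 * 100
= 76.0%

76.0%


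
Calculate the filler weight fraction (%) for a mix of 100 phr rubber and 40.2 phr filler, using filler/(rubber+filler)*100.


Filler % = filler / (rubber + filler) * 100
= 40.2 / (100 + 40.2) * 100
= 40.2 / 140.2 * 100
= 28.67%

28.67%


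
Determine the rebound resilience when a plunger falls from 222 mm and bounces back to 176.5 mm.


Resilience = h_rebound / h_drop * 100
= 176.5 / 222 * 100
= 79.5%

79.5%


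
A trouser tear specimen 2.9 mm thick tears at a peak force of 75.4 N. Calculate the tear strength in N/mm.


Tear strength = force / thickness
= 75.4 / 2.9
= 26.0 N/mm

26.0 N/mm


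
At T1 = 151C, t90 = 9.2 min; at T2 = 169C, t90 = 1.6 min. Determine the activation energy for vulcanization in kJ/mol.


T1 = 424.15 K, T2 = 442.15 K
1/T1 - 1/T2 = 9.5981e-05
ln(t1/t2) = ln(9.2/1.6) = 1.7492
Ea = 8.314 * 1.7492 / 9.5981e-05 = 151518.6347 J/mol
Ea = 151.52 kJ/mol

151.52 kJ/mol


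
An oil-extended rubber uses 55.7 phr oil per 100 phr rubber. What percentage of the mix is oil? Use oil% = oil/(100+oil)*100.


Oil % = oil / (100 + oil) * 100
= 55.7 / (100 + 55.7) * 100
= 55.7 / 155.7 * 100
= 35.77%

35.77%


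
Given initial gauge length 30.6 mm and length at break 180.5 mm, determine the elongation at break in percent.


Elongation = (Lf - L0) / L0 * 100
= (180.5 - 30.6) / 30.6 * 100
= 149.9 / 30.6 * 100
= 489.9%

489.9%


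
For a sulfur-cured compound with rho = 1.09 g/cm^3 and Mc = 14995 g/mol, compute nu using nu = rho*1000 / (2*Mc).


nu = rho * 1000 / (2 * Mc)
nu = 1.09 * 1000 / (2 * 14995)
nu = 1090.0 / 29990
nu = 0.0363 mol/L

0.0363 mol/L


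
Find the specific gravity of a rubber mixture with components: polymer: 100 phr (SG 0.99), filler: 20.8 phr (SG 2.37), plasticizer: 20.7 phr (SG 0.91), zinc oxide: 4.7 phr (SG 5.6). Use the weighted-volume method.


Sum of weights = 146.2
Volume contributions:
  polymer: 100/0.99 = 101.0101
  filler: 20.8/2.37 = 8.7764
  plasticizer: 20.7/0.91 = 22.7473
  zinc oxide: 4.7/5.6 = 0.8393
Sum of volumes = 133.3730
SG = 146.2 / 133.3730 = 1.096

SG = 1.096


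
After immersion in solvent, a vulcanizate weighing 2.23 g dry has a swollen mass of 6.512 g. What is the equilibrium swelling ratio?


Q = W_swollen / W_dry
Q = 6.512 / 2.23
Q = 2.92

Q = 2.92


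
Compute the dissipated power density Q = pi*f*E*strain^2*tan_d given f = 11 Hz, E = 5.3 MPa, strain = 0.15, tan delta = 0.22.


Q = pi * f * E * strain^2 * tan_d
= pi * 11 * 5.3 * 0.15^2 * 0.22
= pi * 11 * 5.3 * 0.0225 * 0.22
= 0.9066

Q = 0.9066


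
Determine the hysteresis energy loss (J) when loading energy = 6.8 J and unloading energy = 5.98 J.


Hysteresis loss = loading - unloading
= 6.8 - 5.98
= 0.82 J

0.82 J


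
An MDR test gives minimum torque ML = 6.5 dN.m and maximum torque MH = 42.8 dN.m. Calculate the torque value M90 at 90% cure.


M90 = ML + 0.9 * (MH - ML)
M90 = 6.5 + 0.9 * (42.8 - 6.5)
M90 = 6.5 + 0.9 * 36.3
M90 = 39.17 dN.m

39.17 dN.m


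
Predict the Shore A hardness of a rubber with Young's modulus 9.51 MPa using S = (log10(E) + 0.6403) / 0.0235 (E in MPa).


log10(E) = 0.0235*S - 0.6403  =>  S = (log10(E) + 0.6403) / 0.0235
log10(9.51) = 0.978181
S = (0.978181 + 0.6403) / 0.0235 = 1.618481 / 0.0235
S = 68.9

Shore A = 68.9


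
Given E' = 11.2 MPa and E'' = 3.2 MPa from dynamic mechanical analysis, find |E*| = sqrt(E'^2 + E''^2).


|E*| = sqrt(E'^2 + E''^2)
= sqrt(11.2^2 + 3.2^2)
= sqrt(125.4400 + 10.2400)
= 11.648 MPa

11.648 MPa


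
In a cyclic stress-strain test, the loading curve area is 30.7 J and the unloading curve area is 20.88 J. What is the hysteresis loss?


Hysteresis loss = loading - unloading
= 30.7 - 20.88
= 9.82 J

9.82 J


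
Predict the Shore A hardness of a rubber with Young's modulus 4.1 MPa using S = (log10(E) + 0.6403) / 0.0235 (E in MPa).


log10(E) = 0.0235*S - 0.6403  =>  S = (log10(E) + 0.6403) / 0.0235
log10(4.1) = 0.612784
S = (0.612784 + 0.6403) / 0.0235 = 1.253084 / 0.0235
S = 53.3

Shore A = 53.3


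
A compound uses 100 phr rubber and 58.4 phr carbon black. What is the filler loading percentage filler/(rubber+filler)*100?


Filler % = filler / (rubber + filler) * 100
= 58.4 / (100 + 58.4) * 100
= 58.4 / 158.4 * 100
= 36.87%

36.87%


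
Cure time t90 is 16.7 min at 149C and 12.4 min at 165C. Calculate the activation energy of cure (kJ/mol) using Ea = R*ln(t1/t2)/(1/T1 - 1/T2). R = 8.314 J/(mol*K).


T1 = 422.15 K, T2 = 438.15 K
1/T1 - 1/T2 = 8.6503e-05
ln(t1/t2) = ln(16.7/12.4) = 0.2977
Ea = 8.314 * 0.2977 / 8.6503e-05 = 28613.8534 J/mol
Ea = 28.61 kJ/mol

28.61 kJ/mol


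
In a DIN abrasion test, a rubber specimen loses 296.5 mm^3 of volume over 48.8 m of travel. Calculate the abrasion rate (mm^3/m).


Rate = volume_loss / distance
= 296.5 / 48.8
= 6.076 mm^3/m

6.076 mm^3/m


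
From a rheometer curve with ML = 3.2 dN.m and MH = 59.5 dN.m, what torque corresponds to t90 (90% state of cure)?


M90 = ML + 0.9 * (MH - ML)
M90 = 3.2 + 0.9 * (59.5 - 3.2)
M90 = 3.2 + 0.9 * 56.3
M90 = 53.87 dN.m

53.87 dN.m


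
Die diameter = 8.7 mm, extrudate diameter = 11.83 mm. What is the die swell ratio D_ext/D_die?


Die swell ratio = D_extrudate / D_die
= 11.83 / 8.7
= 1.36

Die swell = 1.36


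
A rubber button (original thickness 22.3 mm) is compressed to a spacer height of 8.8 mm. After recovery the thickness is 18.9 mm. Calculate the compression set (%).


CS = (t0 - recovered) / (t0 - ts) * 100
= (22.3 - 18.9) / (22.3 - 8.8) * 100
= 3.4 / 13.5 * 100
= 25.2%

25.2%


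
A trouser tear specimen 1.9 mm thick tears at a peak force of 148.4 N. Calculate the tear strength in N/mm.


Tear strength = force / thickness
= 148.4 / 1.9
= 78.11 N/mm

78.11 N/mm


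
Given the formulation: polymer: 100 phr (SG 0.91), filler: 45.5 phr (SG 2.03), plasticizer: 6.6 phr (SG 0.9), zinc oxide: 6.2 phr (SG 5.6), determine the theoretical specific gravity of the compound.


Sum of weights = 158.3
Volume contributions:
  polymer: 100/0.91 = 109.8901
  filler: 45.5/2.03 = 22.4138
  plasticizer: 6.6/0.9 = 7.3333
  zinc oxide: 6.2/5.6 = 1.1071
Sum of volumes = 140.7444
SG = 158.3 / 140.7444 = 1.125

SG = 1.125


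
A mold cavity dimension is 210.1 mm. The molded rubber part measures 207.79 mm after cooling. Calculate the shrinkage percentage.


Shrinkage = (mold - part) / mold * 100
= (210.1 - 207.79) / 210.1 * 100
= 2.31 / 210.1 * 100
= 1.1%

1.1%


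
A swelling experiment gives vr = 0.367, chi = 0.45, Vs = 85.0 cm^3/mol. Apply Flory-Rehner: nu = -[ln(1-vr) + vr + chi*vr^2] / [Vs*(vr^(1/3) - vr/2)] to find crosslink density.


ln(1 - vr) = ln(1 - 0.367) = -0.4573
Numerator = -((-0.4573) + 0.367 + 0.45 * 0.367^2) = 0.0297
Denominator = 85.0 * (0.367^(1/3) - 0.367/2) = 45.2591
nu = 0.0297 / 45.2591 = 6.5567e-04 mol/cm^3

6.5567e-04 mol/cm^3


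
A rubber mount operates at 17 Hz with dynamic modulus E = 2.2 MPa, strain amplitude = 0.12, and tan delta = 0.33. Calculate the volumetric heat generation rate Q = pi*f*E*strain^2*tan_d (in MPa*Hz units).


Q = pi * f * E * strain^2 * tan_d
= pi * 17 * 2.2 * 0.12^2 * 0.33
= pi * 17 * 2.2 * 0.0144 * 0.33
= 0.5583

Q = 0.5583


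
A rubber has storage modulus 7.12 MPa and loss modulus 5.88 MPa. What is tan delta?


tan delta = E'' / E'
= 5.88 / 7.12
= 0.8258

tan delta = 0.8258


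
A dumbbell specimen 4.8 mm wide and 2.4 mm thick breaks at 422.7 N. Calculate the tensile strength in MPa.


Area = width * thickness = 4.8 * 2.4 = 11.52 mm^2
TS = force / area = 422.7 / 11.52 = 36.69 MPa

36.69 MPa


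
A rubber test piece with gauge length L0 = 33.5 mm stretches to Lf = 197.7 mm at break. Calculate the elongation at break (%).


Elongation = (Lf - L0) / L0 * 100
= (197.7 - 33.5) / 33.5 * 100
= 164.2 / 33.5 * 100
= 490.1%

490.1%


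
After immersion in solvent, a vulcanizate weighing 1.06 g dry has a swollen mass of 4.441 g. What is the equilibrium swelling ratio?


Q = W_swollen / W_dry
Q = 4.441 / 1.06
Q = 4.19

Q = 4.19


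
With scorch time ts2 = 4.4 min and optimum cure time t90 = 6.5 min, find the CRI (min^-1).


CRI = 100 / (t90 - ts2)
= 100 / (6.5 - 4.4)
= 100 / 2.1
= 47.62 min^-1

47.62 min^-1


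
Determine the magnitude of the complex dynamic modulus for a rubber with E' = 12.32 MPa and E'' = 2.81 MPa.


|E*| = sqrt(E'^2 + E''^2)
= sqrt(12.32^2 + 2.81^2)
= sqrt(151.7824 + 7.8961)
= 12.636 MPa

12.636 MPa


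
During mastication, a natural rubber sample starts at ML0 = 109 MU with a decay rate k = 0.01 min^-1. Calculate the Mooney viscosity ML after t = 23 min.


ML = ML0 * exp(-k * t)
ML = 109 * exp(-0.01 * 23)
ML = 109 * 0.7945
ML = 86.6 MU

86.6 MU


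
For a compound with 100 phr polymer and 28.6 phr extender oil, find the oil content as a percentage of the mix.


Oil % = oil / (100 + oil) * 100
= 28.6 / (100 + 28.6) * 100
= 28.6 / 128.6 * 100
= 22.24%

22.24%


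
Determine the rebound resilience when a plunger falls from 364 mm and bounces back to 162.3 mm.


Resilience = h_rebound / h_drop * 100
= 162.3 / 364 * 100
= 44.6%

44.6%


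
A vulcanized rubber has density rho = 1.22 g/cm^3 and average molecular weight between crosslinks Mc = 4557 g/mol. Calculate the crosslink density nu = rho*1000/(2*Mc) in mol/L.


nu = rho * 1000 / (2 * Mc)
nu = 1.22 * 1000 / (2 * 4557)
nu = 1220.0 / 9114
nu = 0.1339 mol/L

0.1339 mol/L


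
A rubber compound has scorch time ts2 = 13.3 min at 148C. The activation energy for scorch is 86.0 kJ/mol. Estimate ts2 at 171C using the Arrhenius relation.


Convert temperatures: T1 = 148 + 273.15 = 421.15 K, T2 = 171 + 273.15 = 444.15 K
ts2_new = 13.3 * exp(86000 / 8.314 * (1/444.15 - 1/421.15))
1/T2 - 1/T1 = -1.2296e-04
ts2_new = 3.73 min

3.73 min


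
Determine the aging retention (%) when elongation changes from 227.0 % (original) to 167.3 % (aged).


Retention = aged / original * 100
= 167.3 / 227.0 * 100
= 73.7%

73.7%


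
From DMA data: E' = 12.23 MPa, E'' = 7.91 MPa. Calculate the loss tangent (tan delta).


tan delta = E'' / E'
= 7.91 / 12.23
= 0.6468

tan delta = 0.6468


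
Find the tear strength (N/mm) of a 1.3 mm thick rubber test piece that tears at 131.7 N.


Tear strength = force / thickness
= 131.7 / 1.3
= 101.31 N/mm

101.31 N/mm


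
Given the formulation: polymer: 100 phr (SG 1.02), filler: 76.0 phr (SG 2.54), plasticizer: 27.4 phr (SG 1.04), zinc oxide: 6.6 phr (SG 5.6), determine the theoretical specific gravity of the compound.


Sum of weights = 210.0
Volume contributions:
  polymer: 100/1.02 = 98.0392
  filler: 76.0/2.54 = 29.9213
  plasticizer: 27.4/1.04 = 26.3462
  zinc oxide: 6.6/5.6 = 1.1786
Sum of volumes = 155.4852
SG = 210.0 / 155.4852 = 1.351

SG = 1.351


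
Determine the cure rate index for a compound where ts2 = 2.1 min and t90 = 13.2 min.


CRI = 100 / (t90 - ts2)
= 100 / (13.2 - 2.1)
= 100 / 11.1
= 9.01 min^-1

9.01 min^-1


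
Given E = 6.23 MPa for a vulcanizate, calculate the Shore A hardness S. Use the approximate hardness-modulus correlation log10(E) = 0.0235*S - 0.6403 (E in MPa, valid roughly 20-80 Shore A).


log10(E) = 0.0235*S - 0.6403  =>  S = (log10(E) + 0.6403) / 0.0235
log10(6.23) = 0.794488
S = (0.794488 + 0.6403) / 0.0235 = 1.434788 / 0.0235
S = 61.1

Shore A = 61.1


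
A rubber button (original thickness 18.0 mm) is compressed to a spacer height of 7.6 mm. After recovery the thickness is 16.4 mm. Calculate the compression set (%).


CS = (t0 - recovered) / (t0 - ts) * 100
= (18.0 - 16.4) / (18.0 - 7.6) * 100
= 1.6 / 10.4 * 100
= 15.4%

15.4%


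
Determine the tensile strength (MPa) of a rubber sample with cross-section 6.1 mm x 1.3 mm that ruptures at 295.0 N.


Area = width * thickness = 6.1 * 1.3 = 7.93 mm^2
TS = force / area = 295.0 / 7.93 = 37.2 MPa

37.2 MPa


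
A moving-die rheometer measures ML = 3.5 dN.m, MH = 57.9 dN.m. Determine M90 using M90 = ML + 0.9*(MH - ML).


M90 = ML + 0.9 * (MH - ML)
M90 = 3.5 + 0.9 * (57.9 - 3.5)
M90 = 3.5 + 0.9 * 54.4
M90 = 52.46 dN.m

52.46 dN.m


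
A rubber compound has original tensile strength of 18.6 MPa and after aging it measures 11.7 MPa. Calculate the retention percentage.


Retention = aged / original * 100
= 11.7 / 18.6 * 100
= 62.9%

62.9%


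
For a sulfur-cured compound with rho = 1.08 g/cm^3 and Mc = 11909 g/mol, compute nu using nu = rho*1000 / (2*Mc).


nu = rho * 1000 / (2 * Mc)
nu = 1.08 * 1000 / (2 * 11909)
nu = 1080.0 / 23818
nu = 0.0453 mol/L

0.0453 mol/L


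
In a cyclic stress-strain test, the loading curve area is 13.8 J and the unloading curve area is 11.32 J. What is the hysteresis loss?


Hysteresis loss = loading - unloading
= 13.8 - 11.32
= 2.48 J

2.48 J


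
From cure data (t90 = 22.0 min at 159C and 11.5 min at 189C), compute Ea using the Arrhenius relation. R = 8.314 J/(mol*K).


T1 = 432.15 K, T2 = 462.15 K
1/T1 - 1/T2 = 1.5021e-04
ln(t1/t2) = ln(22.0/11.5) = 0.6487
Ea = 8.314 * 0.6487 / 1.5021e-04 = 35904.3501 J/mol
Ea = 35.9 kJ/mol

35.9 kJ/mol


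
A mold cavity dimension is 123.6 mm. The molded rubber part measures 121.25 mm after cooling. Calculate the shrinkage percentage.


Shrinkage = (mold - part) / mold * 100
= (123.6 - 121.25) / 123.6 * 100
= 2.35 / 123.6 * 100
= 1.9%

1.9%


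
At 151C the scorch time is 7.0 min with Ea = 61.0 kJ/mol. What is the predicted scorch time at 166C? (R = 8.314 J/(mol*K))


Convert temperatures: T1 = 151 + 273.15 = 424.15 K, T2 = 166 + 273.15 = 439.15 K
ts2_new = 7.0 * exp(61000 / 8.314 * (1/439.15 - 1/424.15))
1/T2 - 1/T1 = -8.0530e-05
ts2_new = 3.88 min

3.88 min


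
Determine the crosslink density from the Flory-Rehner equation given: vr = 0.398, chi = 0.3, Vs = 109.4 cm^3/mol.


ln(1 - vr) = ln(1 - 0.398) = -0.5075
Numerator = -((-0.5075) + 0.398 + 0.3 * 0.398^2) = 0.0620
Denominator = 109.4 * (0.398^(1/3) - 0.398/2) = 58.7014
nu = 0.0620 / 58.7014 = 0.0011 mol/cm^3

0.0011 mol/cm^3


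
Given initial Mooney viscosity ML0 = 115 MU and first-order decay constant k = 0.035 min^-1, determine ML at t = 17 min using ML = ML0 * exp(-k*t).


ML = ML0 * exp(-k * t)
ML = 115 * exp(-0.035 * 17)
ML = 115 * 0.5516
ML = 63.43 MU

63.43 MU


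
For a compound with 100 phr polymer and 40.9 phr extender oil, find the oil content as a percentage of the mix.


Oil % = oil / (100 + oil) * 100
= 40.9 / (100 + 40.9) * 100
= 40.9 / 140.9 * 100
= 29.03%

29.03%


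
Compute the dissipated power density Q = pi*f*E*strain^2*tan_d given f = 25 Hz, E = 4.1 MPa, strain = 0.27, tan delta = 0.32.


Q = pi * f * E * strain^2 * tan_d
= pi * 25 * 4.1 * 0.27^2 * 0.32
= pi * 25 * 4.1 * 0.0729 * 0.32
= 7.5119

Q = 7.5119


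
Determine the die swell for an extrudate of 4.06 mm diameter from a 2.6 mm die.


Die swell ratio = D_extrudate / D_die
= 4.06 / 2.6
= 1.562

Die swell = 1.562


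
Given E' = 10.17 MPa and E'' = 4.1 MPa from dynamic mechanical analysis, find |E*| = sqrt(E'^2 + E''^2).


|E*| = sqrt(E'^2 + E''^2)
= sqrt(10.17^2 + 4.1^2)
= sqrt(103.4289 + 16.8100)
= 10.965 MPa

10.965 MPa


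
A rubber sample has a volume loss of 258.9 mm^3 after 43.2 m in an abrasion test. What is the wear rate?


Rate = volume_loss / distance
= 258.9 / 43.2
= 5.993 mm^3/m

5.993 mm^3/m


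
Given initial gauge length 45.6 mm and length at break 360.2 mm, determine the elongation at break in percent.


Elongation = (Lf - L0) / L0 * 100
= (360.2 - 45.6) / 45.6 * 100
= 314.6 / 45.6 * 100
= 689.9%

689.9%


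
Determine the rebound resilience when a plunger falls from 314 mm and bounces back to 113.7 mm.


Resilience = h_rebound / h_drop * 100
= 113.7 / 314 * 100
= 36.2%

36.2%


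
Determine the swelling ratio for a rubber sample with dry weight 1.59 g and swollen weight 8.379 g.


Q = W_swollen / W_dry
Q = 8.379 / 1.59
Q = 5.27

Q = 5.27


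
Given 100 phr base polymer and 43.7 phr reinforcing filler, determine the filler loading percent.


Filler % = filler / (rubber + filler) * 100
= 43.7 / (100 + 43.7) * 100
= 43.7 / 143.7 * 100
= 30.41%

30.41%


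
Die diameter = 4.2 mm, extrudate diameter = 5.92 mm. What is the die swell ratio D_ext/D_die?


Die swell ratio = D_extrudate / D_die
= 5.92 / 4.2
= 1.41

Die swell = 1.41


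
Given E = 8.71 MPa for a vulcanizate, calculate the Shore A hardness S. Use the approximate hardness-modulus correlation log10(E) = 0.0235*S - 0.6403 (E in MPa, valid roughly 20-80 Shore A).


log10(E) = 0.0235*S - 0.6403  =>  S = (log10(E) + 0.6403) / 0.0235
log10(8.71) = 0.940018
S = (0.940018 + 0.6403) / 0.0235 = 1.580318 / 0.0235
S = 67.2

Shore A = 67.2


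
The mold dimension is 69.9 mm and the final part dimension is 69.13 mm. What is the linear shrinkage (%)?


Shrinkage = (mold - part) / mold * 100
= (69.9 - 69.13) / 69.9 * 100
= 0.77 / 69.9 * 100
= 1.1%

1.1%


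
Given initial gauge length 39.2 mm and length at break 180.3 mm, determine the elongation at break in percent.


Elongation = (Lf - L0) / L0 * 100
= (180.3 - 39.2) / 39.2 * 100
= 141.1 / 39.2 * 100
= 359.9%

359.9%


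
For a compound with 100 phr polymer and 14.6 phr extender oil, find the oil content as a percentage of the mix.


Oil % = oil / (100 + oil) * 100
= 14.6 / (100 + 14.6) * 100
= 14.6 / 114.6 * 100
= 12.74%

12.74%


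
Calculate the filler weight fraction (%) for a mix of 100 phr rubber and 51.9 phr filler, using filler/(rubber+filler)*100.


Filler % = filler / (rubber + filler) * 100
= 51.9 / (100 + 51.9) * 100
= 51.9 / 151.9 * 100
= 34.17%

34.17%


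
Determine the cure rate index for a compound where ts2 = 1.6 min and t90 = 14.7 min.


CRI = 100 / (t90 - ts2)
= 100 / (14.7 - 1.6)
= 100 / 13.1
= 7.63 min^-1

7.63 min^-1


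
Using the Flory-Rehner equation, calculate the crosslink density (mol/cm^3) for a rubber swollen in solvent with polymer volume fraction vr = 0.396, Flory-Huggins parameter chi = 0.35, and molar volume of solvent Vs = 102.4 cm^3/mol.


ln(1 - vr) = ln(1 - 0.396) = -0.5042
Numerator = -((-0.5042) + 0.396 + 0.35 * 0.396^2) = 0.0533
Denominator = 102.4 * (0.396^(1/3) - 0.396/2) = 54.9214
nu = 0.0533 / 54.9214 = 9.7040e-04 mol/cm^3

9.7040e-04 mol/cm^3


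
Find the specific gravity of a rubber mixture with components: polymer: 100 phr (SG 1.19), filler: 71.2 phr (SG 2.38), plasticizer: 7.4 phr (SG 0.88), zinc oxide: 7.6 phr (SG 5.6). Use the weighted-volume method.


Sum of weights = 186.2
Volume contributions:
  polymer: 100/1.19 = 84.0336
  filler: 71.2/2.38 = 29.9160
  plasticizer: 7.4/0.88 = 8.4091
  zinc oxide: 7.6/5.6 = 1.3571
Sum of volumes = 123.7158
SG = 186.2 / 123.7158 = 1.505

SG = 1.505


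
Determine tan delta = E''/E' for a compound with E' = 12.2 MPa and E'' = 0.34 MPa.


tan delta = E'' / E'
= 0.34 / 12.2
= 0.0279

tan delta = 0.0279


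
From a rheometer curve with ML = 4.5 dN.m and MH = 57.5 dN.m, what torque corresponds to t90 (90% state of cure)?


M90 = ML + 0.9 * (MH - ML)
M90 = 4.5 + 0.9 * (57.5 - 4.5)
M90 = 4.5 + 0.9 * 53.0
M90 = 52.2 dN.m

52.2 dN.m


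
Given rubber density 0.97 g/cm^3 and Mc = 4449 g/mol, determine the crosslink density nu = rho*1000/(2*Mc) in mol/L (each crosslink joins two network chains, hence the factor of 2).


nu = rho * 1000 / (2 * Mc)
nu = 0.97 * 1000 / (2 * 4449)
nu = 970.0 / 8898
nu = 0.1090 mol/L

0.1090 mol/L


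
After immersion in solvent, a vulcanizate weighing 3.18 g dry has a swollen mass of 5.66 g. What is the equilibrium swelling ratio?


Q = W_swollen / W_dry
Q = 5.66 / 3.18
Q = 1.78

Q = 1.78


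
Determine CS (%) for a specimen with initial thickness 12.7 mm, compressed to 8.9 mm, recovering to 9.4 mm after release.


CS = (t0 - recovered) / (t0 - ts) * 100
= (12.7 - 9.4) / (12.7 - 8.9) * 100
= 3.3 / 3.8 * 100
= 86.8%

86.8%


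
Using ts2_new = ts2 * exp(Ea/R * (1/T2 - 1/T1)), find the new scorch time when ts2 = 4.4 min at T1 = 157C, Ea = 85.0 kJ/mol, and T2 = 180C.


Convert temperatures: T1 = 157 + 273.15 = 430.15 K, T2 = 180 + 273.15 = 453.15 K
ts2_new = 4.4 * exp(85000 / 8.314 * (1/453.15 - 1/430.15))
1/T2 - 1/T1 = -1.1800e-04
ts2_new = 1.32 min

1.32 min


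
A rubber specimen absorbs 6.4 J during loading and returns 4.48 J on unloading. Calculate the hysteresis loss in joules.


Hysteresis loss = loading - unloading
= 6.4 - 4.48
= 1.92 J

1.92 J


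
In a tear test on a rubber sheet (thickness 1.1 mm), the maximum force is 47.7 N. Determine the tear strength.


Tear strength = force / thickness
= 47.7 / 1.1
= 43.36 N/mm

43.36 N/mm


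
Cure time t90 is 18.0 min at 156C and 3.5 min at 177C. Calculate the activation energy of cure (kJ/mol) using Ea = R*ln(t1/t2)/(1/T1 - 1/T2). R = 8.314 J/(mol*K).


T1 = 429.15 K, T2 = 450.15 K
1/T1 - 1/T2 = 1.0871e-04
ln(t1/t2) = ln(18.0/3.5) = 1.6376
Ea = 8.314 * 1.6376 / 1.0871e-04 = 125246.9784 J/mol
Ea = 125.25 kJ/mol

125.25 kJ/mol


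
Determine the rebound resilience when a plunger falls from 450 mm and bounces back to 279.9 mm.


Resilience = h_rebound / h_drop * 100
= 279.9 / 450 * 100
= 62.2%

62.2%


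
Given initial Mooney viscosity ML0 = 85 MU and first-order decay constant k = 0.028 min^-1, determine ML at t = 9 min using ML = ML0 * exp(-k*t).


ML = ML0 * exp(-k * t)
ML = 85 * exp(-0.028 * 9)
ML = 85 * 0.7772
ML = 66.07 MU

66.07 MU


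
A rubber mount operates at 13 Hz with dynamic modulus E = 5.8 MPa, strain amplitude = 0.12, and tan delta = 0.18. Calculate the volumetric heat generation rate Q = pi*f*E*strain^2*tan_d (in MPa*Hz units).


Q = pi * f * E * strain^2 * tan_d
= pi * 13 * 5.8 * 0.12^2 * 0.18
= pi * 13 * 5.8 * 0.0144 * 0.18
= 0.6140

Q = 0.6140


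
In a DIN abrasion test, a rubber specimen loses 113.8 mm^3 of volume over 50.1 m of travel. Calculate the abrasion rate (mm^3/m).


Rate = volume_loss / distance
= 113.8 / 50.1
= 2.271 mm^3/m

2.271 mm^3/m


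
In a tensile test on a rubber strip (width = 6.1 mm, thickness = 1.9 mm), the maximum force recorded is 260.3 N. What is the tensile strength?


Area = width * thickness = 6.1 * 1.9 = 11.59 mm^2
TS = force / area = 260.3 / 11.59 = 22.46 MPa

22.46 MPa


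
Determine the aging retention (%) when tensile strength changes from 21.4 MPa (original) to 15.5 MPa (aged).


Retention = aged / original * 100
= 15.5 / 21.4 * 100
= 72.4%

72.4%


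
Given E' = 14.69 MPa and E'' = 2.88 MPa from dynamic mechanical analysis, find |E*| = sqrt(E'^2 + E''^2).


|E*| = sqrt(E'^2 + E''^2)
= sqrt(14.69^2 + 2.88^2)
= sqrt(215.7961 + 8.2944)
= 14.97 MPa

14.97 MPa


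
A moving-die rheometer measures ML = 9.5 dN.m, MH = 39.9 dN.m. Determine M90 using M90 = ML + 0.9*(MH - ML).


M90 = ML + 0.9 * (MH - ML)
M90 = 9.5 + 0.9 * (39.9 - 9.5)
M90 = 9.5 + 0.9 * 30.4
M90 = 36.86 dN.m

36.86 dN.m


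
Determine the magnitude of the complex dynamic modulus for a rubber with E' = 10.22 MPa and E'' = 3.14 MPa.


|E*| = sqrt(E'^2 + E''^2)
= sqrt(10.22^2 + 3.14^2)
= sqrt(104.4484 + 9.8596)
= 10.691 MPa

10.691 MPa


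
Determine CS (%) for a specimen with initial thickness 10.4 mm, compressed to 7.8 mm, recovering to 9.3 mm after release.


CS = (t0 - recovered) / (t0 - ts) * 100
= (10.4 - 9.3) / (10.4 - 7.8) * 100
= 1.1 / 2.6 * 100
= 42.3%

42.3%


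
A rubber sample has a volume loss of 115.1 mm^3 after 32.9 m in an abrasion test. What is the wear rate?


Rate = volume_loss / distance
= 115.1 / 32.9
= 3.498 mm^3/m

3.498 mm^3/m


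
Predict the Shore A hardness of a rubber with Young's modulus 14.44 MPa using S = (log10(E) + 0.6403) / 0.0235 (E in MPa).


log10(E) = 0.0235*S - 0.6403  =>  S = (log10(E) + 0.6403) / 0.0235
log10(14.44) = 1.159567
S = (1.159567 + 0.6403) / 0.0235 = 1.799867 / 0.0235
S = 76.6

Shore A = 76.6


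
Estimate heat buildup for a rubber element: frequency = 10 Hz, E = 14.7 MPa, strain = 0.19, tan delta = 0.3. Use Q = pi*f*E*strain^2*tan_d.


Q = pi * f * E * strain^2 * tan_d
= pi * 10 * 14.7 * 0.19^2 * 0.3
= pi * 10 * 14.7 * 0.0361 * 0.3
= 5.0014

Q = 5.0014


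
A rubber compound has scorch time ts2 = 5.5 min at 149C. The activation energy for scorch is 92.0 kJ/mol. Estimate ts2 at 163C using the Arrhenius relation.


Convert temperatures: T1 = 149 + 273.15 = 422.15 K, T2 = 163 + 273.15 = 436.15 K
ts2_new = 5.5 * exp(92000 / 8.314 * (1/436.15 - 1/422.15))
1/T2 - 1/T1 = -7.6037e-05
ts2_new = 2.37 min

2.37 min


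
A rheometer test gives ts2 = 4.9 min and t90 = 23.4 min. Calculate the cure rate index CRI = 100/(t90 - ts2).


CRI = 100 / (t90 - ts2)
= 100 / (23.4 - 4.9)
= 100 / 18.5
= 5.41 min^-1

5.41 min^-1


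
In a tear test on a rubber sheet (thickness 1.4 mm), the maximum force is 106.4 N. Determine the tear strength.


Tear strength = force / thickness
= 106.4 / 1.4
= 76.0 N/mm

76.0 N/mm


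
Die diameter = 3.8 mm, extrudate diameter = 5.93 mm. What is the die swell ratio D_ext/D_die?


Die swell ratio = D_extrudate / D_die
= 5.93 / 3.8
= 1.561

Die swell = 1.561


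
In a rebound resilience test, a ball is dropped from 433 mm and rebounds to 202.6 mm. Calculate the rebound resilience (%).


Resilience = h_rebound / h_drop * 100
= 202.6 / 433 * 100
= 46.8%

46.8%


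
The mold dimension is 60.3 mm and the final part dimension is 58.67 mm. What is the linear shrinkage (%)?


Shrinkage = (mold - part) / mold * 100
= (60.3 - 58.67) / 60.3 * 100
= 1.63 / 60.3 * 100
= 2.7%

2.7%


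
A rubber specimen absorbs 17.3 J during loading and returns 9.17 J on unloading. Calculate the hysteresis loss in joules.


Hysteresis loss = loading - unloading
= 17.3 - 9.17
= 8.13 J

8.13 J


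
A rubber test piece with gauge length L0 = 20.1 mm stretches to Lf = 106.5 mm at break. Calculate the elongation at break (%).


Elongation = (Lf - L0) / L0 * 100
= (106.5 - 20.1) / 20.1 * 100
= 86.4 / 20.1 * 100
= 429.9%

429.9%


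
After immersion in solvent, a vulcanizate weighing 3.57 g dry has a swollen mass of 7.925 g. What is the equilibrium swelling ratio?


Q = W_swollen / W_dry
Q = 7.925 / 3.57
Q = 2.22

Q = 2.22


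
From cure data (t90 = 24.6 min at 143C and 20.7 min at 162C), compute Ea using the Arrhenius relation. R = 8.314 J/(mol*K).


T1 = 416.15 K, T2 = 435.15 K
1/T1 - 1/T2 = 1.0492e-04
ln(t1/t2) = ln(24.6/20.7) = 0.1726
Ea = 8.314 * 0.1726 / 1.0492e-04 = 13677.8602 J/mol
Ea = 13.68 kJ/mol

13.68 kJ/mol


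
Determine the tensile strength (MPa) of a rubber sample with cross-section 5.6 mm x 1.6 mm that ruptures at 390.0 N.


Area = width * thickness = 5.6 * 1.6 = 8.96 mm^2
TS = force / area = 390.0 / 8.96 = 43.53 MPa

43.53 MPa


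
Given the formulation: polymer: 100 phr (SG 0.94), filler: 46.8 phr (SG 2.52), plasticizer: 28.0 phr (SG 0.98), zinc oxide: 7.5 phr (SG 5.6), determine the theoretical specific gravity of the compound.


Sum of weights = 182.3
Volume contributions:
  polymer: 100/0.94 = 106.3830
  filler: 46.8/2.52 = 18.5714
  plasticizer: 28.0/0.98 = 28.5714
  zinc oxide: 7.5/5.6 = 1.3393
Sum of volumes = 154.8651
SG = 182.3 / 154.8651 = 1.177

SG = 1.177


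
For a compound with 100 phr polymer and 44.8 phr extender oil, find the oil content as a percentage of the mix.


Oil % = oil / (100 + oil) * 100
= 44.8 / (100 + 44.8) * 100
= 44.8 / 144.8 * 100
= 30.94%

30.94%


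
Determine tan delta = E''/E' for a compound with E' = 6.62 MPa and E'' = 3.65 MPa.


tan delta = E'' / E'
= 3.65 / 6.62
= 0.5514

tan delta = 0.5514


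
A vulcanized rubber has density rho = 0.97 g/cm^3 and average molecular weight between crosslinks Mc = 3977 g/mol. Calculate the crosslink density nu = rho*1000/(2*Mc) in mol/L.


nu = rho * 1000 / (2 * Mc)
nu = 0.97 * 1000 / (2 * 3977)
nu = 970.0 / 7954
nu = 0.1220 mol/L

0.1220 mol/L


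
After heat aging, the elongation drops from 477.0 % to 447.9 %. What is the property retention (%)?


Retention = aged / original * 100
= 447.9 / 477.0 * 100
= 93.9%

93.9%


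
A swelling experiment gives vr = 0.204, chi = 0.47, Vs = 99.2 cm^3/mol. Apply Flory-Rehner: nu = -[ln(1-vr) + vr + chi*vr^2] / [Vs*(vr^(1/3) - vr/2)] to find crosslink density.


ln(1 - vr) = ln(1 - 0.204) = -0.2282
Numerator = -((-0.2282) + 0.204 + 0.47 * 0.204^2) = 0.0046
Denominator = 99.2 * (0.204^(1/3) - 0.204/2) = 48.2783
nu = 0.0046 / 48.2783 = 9.5210e-05 mol/cm^3

9.5210e-05 mol/cm^3


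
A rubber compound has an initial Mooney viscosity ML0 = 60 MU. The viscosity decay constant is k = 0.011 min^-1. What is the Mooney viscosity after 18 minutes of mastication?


ML = ML0 * exp(-k * t)
ML = 60 * exp(-0.011 * 18)
ML = 60 * 0.8204
ML = 49.22 MU

49.22 MU


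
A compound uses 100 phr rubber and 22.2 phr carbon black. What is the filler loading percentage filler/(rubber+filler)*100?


Filler % = filler / (rubber + filler) * 100
= 22.2 / (100 + 22.2) * 100
= 22.2 / 122.2 * 100
= 18.17%

18.17%


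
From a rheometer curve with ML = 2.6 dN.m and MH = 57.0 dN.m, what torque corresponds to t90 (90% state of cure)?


M90 = ML + 0.9 * (MH - ML)
M90 = 2.6 + 0.9 * (57.0 - 2.6)
M90 = 2.6 + 0.9 * 54.4
M90 = 51.56 dN.m

51.56 dN.m


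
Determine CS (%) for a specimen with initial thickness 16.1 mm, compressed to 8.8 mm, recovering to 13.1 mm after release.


CS = (t0 - recovered) / (t0 - ts) * 100
= (16.1 - 13.1) / (16.1 - 8.8) * 100
= 3.0 / 7.3 * 100
= 41.1%

41.1%


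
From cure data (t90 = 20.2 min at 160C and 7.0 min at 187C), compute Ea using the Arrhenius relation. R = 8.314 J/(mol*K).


T1 = 433.15 K, T2 = 460.15 K
1/T1 - 1/T2 = 1.3546e-04
ln(t1/t2) = ln(20.2/7.0) = 1.0598
Ea = 8.314 * 1.0598 / 1.3546e-04 = 65042.4106 J/mol
Ea = 65.04 kJ/mol

65.04 kJ/mol


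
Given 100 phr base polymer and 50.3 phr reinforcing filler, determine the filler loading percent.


Filler % = filler / (rubber + filler) * 100
= 50.3 / (100 + 50.3) * 100
= 50.3 / 150.3 * 100
= 33.47%

33.47%


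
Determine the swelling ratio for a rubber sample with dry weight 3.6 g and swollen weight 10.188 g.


Q = W_swollen / W_dry
Q = 10.188 / 3.6
Q = 2.83

Q = 2.83


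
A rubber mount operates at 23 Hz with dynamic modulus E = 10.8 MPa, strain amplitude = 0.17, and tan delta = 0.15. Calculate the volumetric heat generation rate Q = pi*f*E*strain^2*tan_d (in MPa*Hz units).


Q = pi * f * E * strain^2 * tan_d
= pi * 23 * 10.8 * 0.17^2 * 0.15
= pi * 23 * 10.8 * 0.0289 * 0.15
= 3.3829

Q = 3.3829


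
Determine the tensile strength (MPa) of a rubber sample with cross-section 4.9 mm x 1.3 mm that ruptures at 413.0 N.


Area = width * thickness = 4.9 * 1.3 = 6.37 mm^2
TS = force / area = 413.0 / 6.37 = 64.84 MPa

64.84 MPa
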